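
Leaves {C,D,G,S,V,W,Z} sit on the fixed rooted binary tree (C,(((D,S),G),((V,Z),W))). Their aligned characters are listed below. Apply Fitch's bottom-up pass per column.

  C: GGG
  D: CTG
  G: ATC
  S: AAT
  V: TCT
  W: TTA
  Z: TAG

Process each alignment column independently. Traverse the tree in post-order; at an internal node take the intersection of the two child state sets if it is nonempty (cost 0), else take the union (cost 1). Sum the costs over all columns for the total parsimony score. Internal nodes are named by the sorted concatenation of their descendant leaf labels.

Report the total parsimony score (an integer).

[col 0] DS: children D:{C}, S:{A} ∪→ {A,C}; cost 1
[col 0] DGS: children DS:{A,C}, G:{A} ∩→ {A}; cost 0
[col 0] VZ: children V:{T}, Z:{T} ∩→ {T}; cost 0
[col 0] VWZ: children VZ:{T}, W:{T} ∩→ {T}; cost 0
[col 0] DGSVWZ: children DGS:{A}, VWZ:{T} ∪→ {A,T}; cost 1
[col 0] CDGSVWZ: children C:{G}, DGSVWZ:{A,T} ∪→ {A,G,T}; cost 1
[col 1] DS: children D:{T}, S:{A} ∪→ {A,T}; cost 1
[col 1] DGS: children DS:{A,T}, G:{T} ∩→ {T}; cost 0
[col 1] VZ: children V:{C}, Z:{A} ∪→ {A,C}; cost 1
[col 1] VWZ: children VZ:{A,C}, W:{T} ∪→ {A,C,T}; cost 1
[col 1] DGSVWZ: children DGS:{T}, VWZ:{A,C,T} ∩→ {T}; cost 0
[col 1] CDGSVWZ: children C:{G}, DGSVWZ:{T} ∪→ {G,T}; cost 1
[col 2] DS: children D:{G}, S:{T} ∪→ {G,T}; cost 1
[col 2] DGS: children DS:{G,T}, G:{C} ∪→ {C,G,T}; cost 1
[col 2] VZ: children V:{T}, Z:{G} ∪→ {G,T}; cost 1
[col 2] VWZ: children VZ:{G,T}, W:{A} ∪→ {A,G,T}; cost 1
[col 2] DGSVWZ: children DGS:{C,G,T}, VWZ:{A,G,T} ∩→ {G,T}; cost 0
[col 2] CDGSVWZ: children C:{G}, DGSVWZ:{G,T} ∩→ {G}; cost 0
per-site changes: [3, 4, 4]; total = 11

11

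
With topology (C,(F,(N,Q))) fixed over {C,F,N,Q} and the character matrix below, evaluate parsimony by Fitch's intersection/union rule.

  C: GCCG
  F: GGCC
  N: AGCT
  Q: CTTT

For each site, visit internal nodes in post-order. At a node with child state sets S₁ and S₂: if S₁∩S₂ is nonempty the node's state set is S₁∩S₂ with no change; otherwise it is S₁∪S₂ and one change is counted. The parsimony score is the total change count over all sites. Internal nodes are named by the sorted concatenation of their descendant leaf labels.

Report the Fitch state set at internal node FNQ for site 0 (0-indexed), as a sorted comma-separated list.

A,C,G

NQ@0: {A} ∪ {C} = {A,C} (union, +1)
FNQ@0: {G} ∪ {A,C} = {A,C,G} (union, +1)
CFNQ@0: {G} ∩ {A,C,G} = {G} (intersection, +0)
NQ@1: {G} ∪ {T} = {G,T} (union, +1)
FNQ@1: {G} ∩ {G,T} = {G} (intersection, +0)
CFNQ@1: {C} ∪ {G} = {C,G} (union, +1)
NQ@2: {C} ∪ {T} = {C,T} (union, +1)
FNQ@2: {C} ∩ {C,T} = {C} (intersection, +0)
CFNQ@2: {C} ∩ {C} = {C} (intersection, +0)
NQ@3: {T} ∩ {T} = {T} (intersection, +0)
FNQ@3: {C} ∪ {T} = {C,T} (union, +1)
CFNQ@3: {G} ∪ {C,T} = {C,G,T} (union, +1)
per-site changes: [2, 2, 1, 2]; total = 7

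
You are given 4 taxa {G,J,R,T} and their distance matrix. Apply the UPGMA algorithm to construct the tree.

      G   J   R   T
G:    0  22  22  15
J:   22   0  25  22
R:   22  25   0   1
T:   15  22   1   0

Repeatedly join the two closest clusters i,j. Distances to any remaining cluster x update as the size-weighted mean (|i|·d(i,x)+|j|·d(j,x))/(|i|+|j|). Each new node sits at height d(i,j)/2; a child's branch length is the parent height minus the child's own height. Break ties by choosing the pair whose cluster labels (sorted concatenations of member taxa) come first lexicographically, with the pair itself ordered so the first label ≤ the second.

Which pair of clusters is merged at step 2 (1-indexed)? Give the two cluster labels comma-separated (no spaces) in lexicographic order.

1. join R+T (d=1) ⇒ RT; edges |R|=1/2, |T|=1/2
  updated: d(G,RT)=37/2, d(J,RT)=47/2
2. join G+RT (d=37/2) ⇒ GRT; edges |G|=37/4, |RT|=35/4
  updated: d(GRT,J)=23
3. join GRT+J (d=23) ⇒ GJRT; edges |GRT|=9/4, |J|=23/2
final tree: ((G:37/4,(R:1/2,T:1/2):35/4):9/4,J:23/2)
total length: 131/4

G,RT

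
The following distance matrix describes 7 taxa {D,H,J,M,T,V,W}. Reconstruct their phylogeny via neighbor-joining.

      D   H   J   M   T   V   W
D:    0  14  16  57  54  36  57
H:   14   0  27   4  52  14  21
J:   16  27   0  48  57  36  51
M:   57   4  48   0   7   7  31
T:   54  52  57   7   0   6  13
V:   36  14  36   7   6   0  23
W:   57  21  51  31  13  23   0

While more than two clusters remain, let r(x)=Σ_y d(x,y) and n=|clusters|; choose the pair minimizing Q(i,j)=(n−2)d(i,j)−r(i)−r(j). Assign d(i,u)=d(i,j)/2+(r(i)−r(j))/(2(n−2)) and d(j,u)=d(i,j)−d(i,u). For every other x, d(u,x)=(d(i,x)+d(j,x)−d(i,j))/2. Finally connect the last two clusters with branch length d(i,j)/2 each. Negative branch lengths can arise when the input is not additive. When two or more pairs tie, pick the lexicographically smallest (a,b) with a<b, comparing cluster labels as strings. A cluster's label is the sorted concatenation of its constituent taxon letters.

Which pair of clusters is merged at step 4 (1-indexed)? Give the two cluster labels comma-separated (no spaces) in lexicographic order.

iteration 1: select D,J (d=16, Q=-389); attach at lengths (79/10, 81/10); label the merged cluster DJ
  updated: d(DJ,H)=25/2, d(DJ,M)=89/2, d(DJ,T)=95/2, d(DJ,V)=28, d(DJ,W)=46
iteration 2: select DJ,H (d=25/2, Q=-232); attach at lengths (125/8, -25/8); label the merged cluster DHJ
  updated: d(DHJ,M)=18, d(DHJ,T)=87/2, d(DHJ,V)=59/4, d(DHJ,W)=109/4
iteration 3: select T,W (d=13, Q=-499/4); attach at lengths (19/8, 85/8); label the merged cluster TW
  updated: d(DHJ,TW)=231/8, d(M,TW)=25/2, d(TW,V)=8
iteration 4: select DHJ,M (d=18, Q=-505/8); attach at lengths (481/32, 95/32); label the merged cluster DHJM
  updated: d(DHJM,TW)=187/16, d(DHJM,V)=15/8
iteration 5: select DHJM,TW (d=187/16, Q=-345/16); attach at lengths (89/32, 285/32); label the merged cluster DHJMTW
  updated: d(DHJMTW,V)=-29/32
iteration 6: select DHJMTW,V (d=-29/32); attach at lengths (-29/64, -29/64); label the merged cluster DHJMTVW
final tree: (((((D:79/10,J:81/10):125/8,H:-25/8):481/32,M:95/32):89/32,(T:19/8,W:85/8):285/32):-29/64,V:-29/64)
total length: 2249/32

DHJ,M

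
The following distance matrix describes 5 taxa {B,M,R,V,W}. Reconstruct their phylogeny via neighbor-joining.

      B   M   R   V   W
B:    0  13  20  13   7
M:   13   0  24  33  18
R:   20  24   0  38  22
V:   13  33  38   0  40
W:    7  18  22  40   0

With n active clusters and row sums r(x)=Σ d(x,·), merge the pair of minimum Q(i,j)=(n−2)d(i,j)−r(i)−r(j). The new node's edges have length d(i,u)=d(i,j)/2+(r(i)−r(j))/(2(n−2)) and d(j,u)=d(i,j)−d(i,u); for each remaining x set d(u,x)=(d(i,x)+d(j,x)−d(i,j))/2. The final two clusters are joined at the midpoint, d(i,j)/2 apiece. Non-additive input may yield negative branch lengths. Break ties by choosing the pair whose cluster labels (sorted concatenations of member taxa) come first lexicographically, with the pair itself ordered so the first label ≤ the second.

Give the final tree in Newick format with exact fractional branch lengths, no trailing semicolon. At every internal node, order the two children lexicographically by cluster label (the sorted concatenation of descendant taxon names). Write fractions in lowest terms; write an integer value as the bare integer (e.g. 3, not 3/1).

step 1: merge (B,V) at d=13, Q=-138; branch lengths B→-16/3, V→55/3; new cluster BV
  updated: d(BV,M)=33/2, d(BV,R)=45/2, d(BV,W)=17
step 2: merge (BV,M) at d=33/2, Q=-163/2; branch lengths BV→61/8, M→71/8; new cluster BMV
  updated: d(BMV,R)=15, d(BMV,W)=37/4
step 3: merge (BMV,R) at d=15, Q=-185/4; branch lengths BMV→9/8, R→111/8; new cluster BMRV
  updated: d(BMRV,W)=65/8
step 4: merge (BMRV,W) at d=65/8; branch lengths BMRV→65/16, W→65/16; new cluster BMRVW
final tree: ((((B:-16/3,V:55/3):61/8,M:71/8):9/8,R:111/8):65/16,W:65/16)
total length: 421/8

((((B:-16/3,V:55/3):61/8,M:71/8):9/8,R:111/8):65/16,W:65/16)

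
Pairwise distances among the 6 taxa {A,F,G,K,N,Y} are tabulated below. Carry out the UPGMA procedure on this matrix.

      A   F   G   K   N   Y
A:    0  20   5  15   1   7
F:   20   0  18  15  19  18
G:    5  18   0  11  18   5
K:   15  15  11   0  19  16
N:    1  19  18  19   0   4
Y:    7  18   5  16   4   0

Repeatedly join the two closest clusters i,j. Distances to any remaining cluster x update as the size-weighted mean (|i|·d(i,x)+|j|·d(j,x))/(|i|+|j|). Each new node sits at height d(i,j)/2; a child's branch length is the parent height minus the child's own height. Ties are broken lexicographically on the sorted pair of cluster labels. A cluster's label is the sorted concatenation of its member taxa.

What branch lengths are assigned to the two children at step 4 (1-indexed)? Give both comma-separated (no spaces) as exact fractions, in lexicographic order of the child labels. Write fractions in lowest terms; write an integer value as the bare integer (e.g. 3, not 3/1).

15/2,15/2

1. join A+N (d=1) ⇒ AN; edges |A|=1/2, |N|=1/2
  updated: d(AN,F)=39/2, d(AN,G)=23/2, d(AN,K)=17, d(AN,Y)=11/2
2. join G+Y (d=5) ⇒ GY; edges |G|=5/2, |Y|=5/2
  updated: d(AN,GY)=17/2, d(F,GY)=18, d(GY,K)=27/2
3. join AN+GY (d=17/2) ⇒ AGNY; edges |AN|=15/4, |GY|=7/4
  updated: d(AGNY,F)=75/4, d(AGNY,K)=61/4
4. join F+K (d=15) ⇒ FK; edges |F|=15/2, |K|=15/2
  updated: d(AGNY,FK)=17
5. join AGNY+FK (d=17) ⇒ AFGKNY; edges |AGNY|=17/4, |FK|=1
final tree: (((A:1/2,N:1/2):15/4,(G:5/2,Y:5/2):7/4):17/4,(F:15/2,K:15/2):1)
total length: 127/4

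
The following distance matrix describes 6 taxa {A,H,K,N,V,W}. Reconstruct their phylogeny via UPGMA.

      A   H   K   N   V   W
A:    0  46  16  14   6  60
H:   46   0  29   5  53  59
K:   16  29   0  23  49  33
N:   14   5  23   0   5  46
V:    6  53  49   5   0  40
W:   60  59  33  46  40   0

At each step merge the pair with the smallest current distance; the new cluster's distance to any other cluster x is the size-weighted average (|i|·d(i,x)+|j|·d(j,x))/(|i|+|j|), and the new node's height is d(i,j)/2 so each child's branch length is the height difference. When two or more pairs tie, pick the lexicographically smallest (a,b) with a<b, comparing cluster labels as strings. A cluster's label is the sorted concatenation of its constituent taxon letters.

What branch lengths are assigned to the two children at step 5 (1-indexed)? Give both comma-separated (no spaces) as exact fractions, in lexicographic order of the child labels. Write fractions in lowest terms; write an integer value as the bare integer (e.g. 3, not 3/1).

step 1: merge (H,N) at d=5; branch lengths H→5/2, N→5/2; new cluster HN
  updated: d(A,HN)=30, d(HN,K)=26, d(HN,V)=29, d(HN,W)=105/2
step 2: merge (A,V) at d=6; branch lengths A→3, V→3; new cluster AV
  updated: d(AV,HN)=59/2, d(AV,K)=65/2, d(AV,W)=50
step 3: merge (HN,K) at d=26; branch lengths HN→21/2, K→13; new cluster HKN
  updated: d(AV,HKN)=61/2, d(HKN,W)=46
step 4: merge (AV,HKN) at d=61/2; branch lengths AV→49/4, HKN→9/4; new cluster AHKNV
  updated: d(AHKNV,W)=238/5
step 5: merge (AHKNV,W) at d=238/5; branch lengths AHKNV→171/20, W→119/5; new cluster AHKNVW
final tree: (((A:3,V:3):49/4,((H:5/2,N:5/2):21/2,K:13):9/4):171/20,W:119/5)
total length: 1627/20

171/20,119/5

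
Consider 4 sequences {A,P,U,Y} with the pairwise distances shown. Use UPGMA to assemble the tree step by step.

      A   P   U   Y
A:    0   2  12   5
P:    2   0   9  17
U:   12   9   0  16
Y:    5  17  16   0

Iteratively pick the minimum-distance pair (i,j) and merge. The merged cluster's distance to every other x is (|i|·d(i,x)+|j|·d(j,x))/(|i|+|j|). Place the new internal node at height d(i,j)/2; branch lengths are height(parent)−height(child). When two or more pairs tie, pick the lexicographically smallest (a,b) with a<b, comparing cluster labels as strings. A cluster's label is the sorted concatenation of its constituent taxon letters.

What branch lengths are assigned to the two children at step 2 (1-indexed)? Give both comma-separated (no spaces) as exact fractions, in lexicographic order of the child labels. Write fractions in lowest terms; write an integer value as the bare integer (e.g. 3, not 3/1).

iteration 1: select A,P (d=2); attach at lengths (1, 1); label the merged cluster AP
  updated: d(AP,U)=21/2, d(AP,Y)=11
iteration 2: select AP,U (d=21/2); attach at lengths (17/4, 21/4); label the merged cluster APU
  updated: d(APU,Y)=38/3
iteration 3: select APU,Y (d=38/3); attach at lengths (13/12, 19/3); label the merged cluster APUY
final tree: (((A:1,P:1):17/4,U:21/4):13/12,Y:19/3)
total length: 227/12

17/4,21/4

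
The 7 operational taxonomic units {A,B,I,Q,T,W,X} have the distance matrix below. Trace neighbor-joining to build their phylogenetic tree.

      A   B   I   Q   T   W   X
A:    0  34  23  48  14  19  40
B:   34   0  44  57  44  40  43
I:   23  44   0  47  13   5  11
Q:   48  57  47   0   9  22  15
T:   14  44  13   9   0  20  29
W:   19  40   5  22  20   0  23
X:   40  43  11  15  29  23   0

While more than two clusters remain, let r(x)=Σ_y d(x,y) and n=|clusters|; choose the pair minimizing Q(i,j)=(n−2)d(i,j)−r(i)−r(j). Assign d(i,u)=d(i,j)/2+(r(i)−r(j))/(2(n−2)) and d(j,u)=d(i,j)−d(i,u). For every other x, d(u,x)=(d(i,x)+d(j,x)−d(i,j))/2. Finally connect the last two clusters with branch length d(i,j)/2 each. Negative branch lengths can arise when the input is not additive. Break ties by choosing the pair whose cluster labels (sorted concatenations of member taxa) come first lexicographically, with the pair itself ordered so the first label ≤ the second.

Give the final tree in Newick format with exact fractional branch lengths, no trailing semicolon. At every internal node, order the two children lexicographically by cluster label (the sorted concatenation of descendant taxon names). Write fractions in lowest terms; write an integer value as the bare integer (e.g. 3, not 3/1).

iteration 1: select Q,X (d=15, Q=-284); attach at lengths (56/5, 19/5); label the merged cluster QX
  updated: d(A,QX)=73/2, d(B,QX)=85/2, d(I,QX)=43/2, d(QX,T)=23/2, d(QX,W)=15
iteration 2: select A,B (d=34, Q=-195); attach at lengths (29/4, 107/4); label the merged cluster AB
  updated: d(AB,I)=33/2, d(AB,QX)=45/2, d(AB,T)=12, d(AB,W)=25/2
iteration 3: select I,W (d=5, Q=-187/2); attach at lengths (37/12, 23/12); label the merged cluster IW
  updated: d(AB,IW)=12, d(IW,QX)=63/4, d(IW,T)=14
iteration 4: select AB,IW (d=12, Q=-257/4); attach at lengths (115/16, 77/16); label the merged cluster ABIW
  updated: d(ABIW,QX)=105/8, d(ABIW,T)=7
iteration 5: select ABIW,QX (d=105/8, Q=-253/8); attach at lengths (69/16, 141/16); label the merged cluster ABIQWX
  updated: d(ABIQWX,T)=43/16
iteration 6: select ABIQWX,T (d=43/16); attach at lengths (43/32, 43/32); label the merged cluster ABIQTWX
final tree: ((((A:29/4,B:107/4):115/16,(I:37/12,W:23/12):77/16):69/16,(Q:56/5,X:19/5):141/16):43/32,T:43/32)
total length: 1309/16

((((A:29/4,B:107/4):115/16,(I:37/12,W:23/12):77/16):69/16,(Q:56/5,X:19/5):141/16):43/32,T:43/32)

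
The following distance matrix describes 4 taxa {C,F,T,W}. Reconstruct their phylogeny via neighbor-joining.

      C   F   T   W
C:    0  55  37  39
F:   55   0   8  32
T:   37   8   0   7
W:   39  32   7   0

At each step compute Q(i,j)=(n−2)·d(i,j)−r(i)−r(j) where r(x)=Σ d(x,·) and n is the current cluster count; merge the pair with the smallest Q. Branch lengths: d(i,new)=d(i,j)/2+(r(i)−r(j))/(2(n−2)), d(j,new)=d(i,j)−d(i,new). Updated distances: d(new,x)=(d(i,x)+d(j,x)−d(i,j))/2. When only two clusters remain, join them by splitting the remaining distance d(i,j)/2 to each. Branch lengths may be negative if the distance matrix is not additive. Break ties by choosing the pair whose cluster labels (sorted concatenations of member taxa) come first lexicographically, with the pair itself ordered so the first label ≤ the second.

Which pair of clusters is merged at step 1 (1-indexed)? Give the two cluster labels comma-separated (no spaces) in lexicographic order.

C,W

iteration 1: select C,W (d=39, Q=-131); attach at lengths (131/4, 25/4); label the merged cluster CW
  updated: d(CW,F)=24, d(CW,T)=5/2
iteration 2: select CW,F (d=24, Q=-69/2); attach at lengths (37/4, 59/4); label the merged cluster CFW
  updated: d(CFW,T)=-27/4
iteration 3: select CFW,T (d=-27/4); attach at lengths (-27/8, -27/8); label the merged cluster CFTW
final tree: (((C:131/4,W:25/4):37/4,F:59/4):-27/8,T:-27/8)
total length: 225/4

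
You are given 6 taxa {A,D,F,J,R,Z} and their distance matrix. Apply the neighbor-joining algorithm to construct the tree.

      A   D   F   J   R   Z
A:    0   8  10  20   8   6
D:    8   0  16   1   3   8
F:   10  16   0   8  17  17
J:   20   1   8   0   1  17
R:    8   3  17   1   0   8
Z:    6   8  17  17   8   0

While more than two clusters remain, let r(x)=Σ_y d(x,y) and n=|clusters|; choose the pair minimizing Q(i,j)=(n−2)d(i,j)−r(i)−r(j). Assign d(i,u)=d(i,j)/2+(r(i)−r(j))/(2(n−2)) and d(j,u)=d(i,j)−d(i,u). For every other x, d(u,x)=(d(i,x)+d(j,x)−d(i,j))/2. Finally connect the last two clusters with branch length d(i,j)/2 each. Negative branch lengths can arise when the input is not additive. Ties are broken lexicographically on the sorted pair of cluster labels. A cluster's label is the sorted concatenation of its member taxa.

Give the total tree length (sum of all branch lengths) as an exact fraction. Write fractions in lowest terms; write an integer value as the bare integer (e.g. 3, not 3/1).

379/16

step 1: merge (A,Z) at d=6, Q=-84; branch lengths A→5/2, Z→7/2; new cluster AZ
  updated: d(AZ,D)=5, d(AZ,F)=21/2, d(AZ,J)=31/2, d(AZ,R)=5
step 2: merge (AZ,F) at d=21/2, Q=-56; branch lengths AZ→8/3, F→47/6; new cluster AFZ
  updated: d(AFZ,D)=21/4, d(AFZ,J)=13/2, d(AFZ,R)=23/4
step 3: merge (AFZ,D) at d=21/4, Q=-65/4; branch lengths AFZ→75/16, D→9/16; new cluster ADFZ
  updated: d(ADFZ,J)=9/8, d(ADFZ,R)=7/4
step 4: merge (ADFZ,J) at d=9/8, Q=-31/8; branch lengths ADFZ→15/16, J→3/16; new cluster ADFJZ
  updated: d(ADFJZ,R)=13/16
step 5: merge (ADFJZ,R) at d=13/16; branch lengths ADFJZ→13/32, R→13/32; new cluster ADFJRZ
final tree: (((((A:5/2,Z:7/2):8/3,F:47/6):75/16,D:9/16):15/16,J:3/16):13/32,R:13/32)
total length: 379/16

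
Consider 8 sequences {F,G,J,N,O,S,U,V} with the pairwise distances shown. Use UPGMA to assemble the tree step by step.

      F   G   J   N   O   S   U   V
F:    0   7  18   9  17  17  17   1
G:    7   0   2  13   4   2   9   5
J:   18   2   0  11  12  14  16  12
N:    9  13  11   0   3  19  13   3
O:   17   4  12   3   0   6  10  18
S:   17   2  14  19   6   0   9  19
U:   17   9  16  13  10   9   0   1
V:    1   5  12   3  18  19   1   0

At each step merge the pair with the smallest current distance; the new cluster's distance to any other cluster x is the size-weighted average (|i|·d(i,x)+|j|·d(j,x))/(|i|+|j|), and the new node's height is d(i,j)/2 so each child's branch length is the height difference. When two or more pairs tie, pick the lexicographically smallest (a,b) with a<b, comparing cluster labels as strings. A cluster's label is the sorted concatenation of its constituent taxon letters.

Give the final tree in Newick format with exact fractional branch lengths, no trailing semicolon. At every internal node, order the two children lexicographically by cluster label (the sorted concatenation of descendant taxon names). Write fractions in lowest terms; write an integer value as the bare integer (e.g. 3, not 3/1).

iteration 1: select F,V (d=1); attach at lengths (1/2, 1/2); label the merged cluster FV
  updated: d(FV,G)=6, d(FV,J)=15, d(FV,N)=6, d(FV,O)=35/2, d(FV,S)=18, d(FV,U)=9
iteration 2: select G,J (d=2); attach at lengths (1, 1); label the merged cluster GJ
  updated: d(FV,GJ)=21/2, d(GJ,N)=12, d(GJ,O)=8, d(GJ,S)=8, d(GJ,U)=25/2
iteration 3: select N,O (d=3); attach at lengths (3/2, 3/2); label the merged cluster NO
  updated: d(FV,NO)=47/4, d(GJ,NO)=10, d(NO,S)=25/2, d(NO,U)=23/2
iteration 4: select GJ,S (d=8); attach at lengths (3, 4); label the merged cluster GJS
  updated: d(FV,GJS)=13, d(GJS,NO)=65/6, d(GJS,U)=34/3
iteration 5: select FV,U (d=9); attach at lengths (4, 9/2); label the merged cluster FUV
  updated: d(FUV,GJS)=112/9, d(FUV,NO)=35/3
iteration 6: select GJS,NO (d=65/6); attach at lengths (17/12, 47/12); label the merged cluster GJNOS
  updated: d(FUV,GJNOS)=182/15
iteration 7: select FUV,GJNOS (d=182/15); attach at lengths (47/30, 13/20); label the merged cluster FGJNOSUV
final tree: (((F:1/2,V:1/2):4,U:9/2):47/30,(((G:1,J:1):3,S:4):17/12,(N:3/2,O:3/2):47/12):13/20)
total length: 581/20

(((F:1/2,V:1/2):4,U:9/2):47/30,(((G:1,J:1):3,S:4):17/12,(N:3/2,O:3/2):47/12):13/20)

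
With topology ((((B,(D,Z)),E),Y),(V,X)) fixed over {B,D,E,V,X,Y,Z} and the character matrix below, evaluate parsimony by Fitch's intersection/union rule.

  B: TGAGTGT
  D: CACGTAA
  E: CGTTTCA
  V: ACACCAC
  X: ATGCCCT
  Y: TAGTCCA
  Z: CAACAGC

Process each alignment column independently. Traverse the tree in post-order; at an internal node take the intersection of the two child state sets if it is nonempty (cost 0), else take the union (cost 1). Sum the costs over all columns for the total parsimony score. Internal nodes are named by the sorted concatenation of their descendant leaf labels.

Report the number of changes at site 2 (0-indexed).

site 0, node DZ: D={C} ∩ Z={C} → {C} (+0)
site 0, node BDZ: B={T} ∪ DZ={C} → {C,T} (+1)
site 0, node BDEZ: BDZ={C,T} ∩ E={C} → {C} (+0)
site 0, node BDEYZ: BDEZ={C} ∪ Y={T} → {C,T} (+1)
site 0, node VX: V={A} ∩ X={A} → {A} (+0)
site 0, node BDEVXYZ: BDEYZ={C,T} ∪ VX={A} → {A,C,T} (+1)
site 1, node DZ: D={A} ∩ Z={A} → {A} (+0)
site 1, node BDZ: B={G} ∪ DZ={A} → {A,G} (+1)
site 1, node BDEZ: BDZ={A,G} ∩ E={G} → {G} (+0)
site 1, node BDEYZ: BDEZ={G} ∪ Y={A} → {A,G} (+1)
site 1, node VX: V={C} ∪ X={T} → {C,T} (+1)
site 1, node BDEVXYZ: BDEYZ={A,G} ∪ VX={C,T} → {A,C,G,T} (+1)
site 2, node DZ: D={C} ∪ Z={A} → {A,C} (+1)
site 2, node BDZ: B={A} ∩ DZ={A,C} → {A} (+0)
site 2, node BDEZ: BDZ={A} ∪ E={T} → {A,T} (+1)
site 2, node BDEYZ: BDEZ={A,T} ∪ Y={G} → {A,G,T} (+1)
site 2, node VX: V={A} ∪ X={G} → {A,G} (+1)
site 2, node BDEVXYZ: BDEYZ={A,G,T} ∩ VX={A,G} → {A,G} (+0)
site 3, node DZ: D={G} ∪ Z={C} → {C,G} (+1)
site 3, node BDZ: B={G} ∩ DZ={C,G} → {G} (+0)
site 3, node BDEZ: BDZ={G} ∪ E={T} → {G,T} (+1)
site 3, node BDEYZ: BDEZ={G,T} ∩ Y={T} → {T} (+0)
site 3, node VX: V={C} ∩ X={C} → {C} (+0)
site 3, node BDEVXYZ: BDEYZ={T} ∪ VX={C} → {C,T} (+1)
site 4, node DZ: D={T} ∪ Z={A} → {A,T} (+1)
site 4, node BDZ: B={T} ∩ DZ={A,T} → {T} (+0)
site 4, node BDEZ: BDZ={T} ∩ E={T} → {T} (+0)
site 4, node BDEYZ: BDEZ={T} ∪ Y={C} → {C,T} (+1)
site 4, node VX: V={C} ∩ X={C} → {C} (+0)
site 4, node BDEVXYZ: BDEYZ={C,T} ∩ VX={C} → {C} (+0)
site 5, node DZ: D={A} ∪ Z={G} → {A,G} (+1)
site 5, node BDZ: B={G} ∩ DZ={A,G} → {G} (+0)
site 5, node BDEZ: BDZ={G} ∪ E={C} → {C,G} (+1)
site 5, node BDEYZ: BDEZ={C,G} ∩ Y={C} → {C} (+0)
site 5, node VX: V={A} ∪ X={C} → {A,C} (+1)
site 5, node BDEVXYZ: BDEYZ={C} ∩ VX={A,C} → {C} (+0)
site 6, node DZ: D={A} ∪ Z={C} → {A,C} (+1)
site 6, node BDZ: B={T} ∪ DZ={A,C} → {A,C,T} (+1)
site 6, node BDEZ: BDZ={A,C,T} ∩ E={A} → {A} (+0)
site 6, node BDEYZ: BDEZ={A} ∩ Y={A} → {A} (+0)
site 6, node VX: V={C} ∪ X={T} → {C,T} (+1)
site 6, node BDEVXYZ: BDEYZ={A} ∪ VX={C,T} → {A,C,T} (+1)
per-site changes: [3, 4, 4, 3, 2, 3, 4]; total = 23

4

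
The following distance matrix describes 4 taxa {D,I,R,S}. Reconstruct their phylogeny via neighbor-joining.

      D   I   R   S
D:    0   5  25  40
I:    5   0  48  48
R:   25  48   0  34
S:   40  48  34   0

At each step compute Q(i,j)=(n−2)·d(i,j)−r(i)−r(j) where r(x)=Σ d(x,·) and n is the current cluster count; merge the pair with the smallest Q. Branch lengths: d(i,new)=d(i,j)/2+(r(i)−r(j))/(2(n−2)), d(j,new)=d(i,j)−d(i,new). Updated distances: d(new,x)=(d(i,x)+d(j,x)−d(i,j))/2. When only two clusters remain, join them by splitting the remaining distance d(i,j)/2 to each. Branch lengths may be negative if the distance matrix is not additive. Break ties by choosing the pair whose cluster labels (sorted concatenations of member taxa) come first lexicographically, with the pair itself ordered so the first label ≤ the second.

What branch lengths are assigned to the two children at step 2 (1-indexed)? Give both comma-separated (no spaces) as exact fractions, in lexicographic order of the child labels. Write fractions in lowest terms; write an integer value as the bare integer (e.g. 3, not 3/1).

83/4,53/4

step 1: merge (D,I) at d=5, Q=-161; branch lengths D→-21/4, I→41/4; new cluster DI
  updated: d(DI,R)=34, d(DI,S)=83/2
step 2: merge (DI,R) at d=34, Q=-219/2; branch lengths DI→83/4, R→53/4; new cluster DIR
  updated: d(DIR,S)=83/4
step 3: merge (DIR,S) at d=83/4; branch lengths DIR→83/8, S→83/8; new cluster DIRS
final tree: (((D:-21/4,I:41/4):83/4,R:53/4):83/8,S:83/8)
total length: 239/4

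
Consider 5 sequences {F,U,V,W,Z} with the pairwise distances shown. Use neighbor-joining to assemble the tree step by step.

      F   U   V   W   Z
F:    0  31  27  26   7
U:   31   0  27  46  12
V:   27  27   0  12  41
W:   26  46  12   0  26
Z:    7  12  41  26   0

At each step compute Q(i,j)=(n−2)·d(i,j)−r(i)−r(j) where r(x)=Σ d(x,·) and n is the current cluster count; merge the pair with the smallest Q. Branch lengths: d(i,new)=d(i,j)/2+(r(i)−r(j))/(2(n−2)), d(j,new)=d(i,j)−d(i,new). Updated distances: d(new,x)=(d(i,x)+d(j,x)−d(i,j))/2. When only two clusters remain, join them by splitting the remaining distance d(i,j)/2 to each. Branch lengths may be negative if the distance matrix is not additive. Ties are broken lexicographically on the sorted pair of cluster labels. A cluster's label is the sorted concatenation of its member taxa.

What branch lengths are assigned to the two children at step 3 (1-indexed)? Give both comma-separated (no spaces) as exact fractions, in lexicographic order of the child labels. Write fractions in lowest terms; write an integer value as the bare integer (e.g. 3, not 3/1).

iteration 1: select V,W (d=12, Q=-181); attach at lengths (11/2, 13/2); label the merged cluster VW
  updated: d(F,VW)=41/2, d(U,VW)=61/2, d(VW,Z)=55/2
iteration 2: select F,VW (d=41/2, Q=-96); attach at lengths (21/4, 61/4); label the merged cluster FVW
  updated: d(FVW,U)=41/2, d(FVW,Z)=7
iteration 3: select FVW,U (d=41/2, Q=-79/2); attach at lengths (31/4, 51/4); label the merged cluster FUVW
  updated: d(FUVW,Z)=-3/4
iteration 4: select FUVW,Z (d=-3/4); attach at lengths (-3/8, -3/8); label the merged cluster FUVWZ
final tree: (((F:21/4,(V:11/2,W:13/2):61/4):31/4,U:51/4):-3/8,Z:-3/8)
total length: 209/4

31/4,51/4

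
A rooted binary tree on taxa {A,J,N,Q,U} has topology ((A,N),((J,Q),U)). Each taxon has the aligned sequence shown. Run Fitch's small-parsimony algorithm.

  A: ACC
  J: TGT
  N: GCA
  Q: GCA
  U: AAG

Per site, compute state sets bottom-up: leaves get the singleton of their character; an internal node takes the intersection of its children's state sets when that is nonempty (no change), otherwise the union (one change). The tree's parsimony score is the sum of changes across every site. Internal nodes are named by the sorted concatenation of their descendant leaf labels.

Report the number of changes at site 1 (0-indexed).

2

[col 0] AN: children A:{A}, N:{G} ∪→ {A,G}; cost 1
[col 0] JQ: children J:{T}, Q:{G} ∪→ {G,T}; cost 1
[col 0] JQU: children JQ:{G,T}, U:{A} ∪→ {A,G,T}; cost 1
[col 0] AJNQU: children AN:{A,G}, JQU:{A,G,T} ∩→ {A,G}; cost 0
[col 1] AN: children A:{C}, N:{C} ∩→ {C}; cost 0
[col 1] JQ: children J:{G}, Q:{C} ∪→ {C,G}; cost 1
[col 1] JQU: children JQ:{C,G}, U:{A} ∪→ {A,C,G}; cost 1
[col 1] AJNQU: children AN:{C}, JQU:{A,C,G} ∩→ {C}; cost 0
[col 2] AN: children A:{C}, N:{A} ∪→ {A,C}; cost 1
[col 2] JQ: children J:{T}, Q:{A} ∪→ {A,T}; cost 1
[col 2] JQU: children JQ:{A,T}, U:{G} ∪→ {A,G,T}; cost 1
[col 2] AJNQU: children AN:{A,C}, JQU:{A,G,T} ∩→ {A}; cost 0
per-site changes: [3, 2, 3]; total = 8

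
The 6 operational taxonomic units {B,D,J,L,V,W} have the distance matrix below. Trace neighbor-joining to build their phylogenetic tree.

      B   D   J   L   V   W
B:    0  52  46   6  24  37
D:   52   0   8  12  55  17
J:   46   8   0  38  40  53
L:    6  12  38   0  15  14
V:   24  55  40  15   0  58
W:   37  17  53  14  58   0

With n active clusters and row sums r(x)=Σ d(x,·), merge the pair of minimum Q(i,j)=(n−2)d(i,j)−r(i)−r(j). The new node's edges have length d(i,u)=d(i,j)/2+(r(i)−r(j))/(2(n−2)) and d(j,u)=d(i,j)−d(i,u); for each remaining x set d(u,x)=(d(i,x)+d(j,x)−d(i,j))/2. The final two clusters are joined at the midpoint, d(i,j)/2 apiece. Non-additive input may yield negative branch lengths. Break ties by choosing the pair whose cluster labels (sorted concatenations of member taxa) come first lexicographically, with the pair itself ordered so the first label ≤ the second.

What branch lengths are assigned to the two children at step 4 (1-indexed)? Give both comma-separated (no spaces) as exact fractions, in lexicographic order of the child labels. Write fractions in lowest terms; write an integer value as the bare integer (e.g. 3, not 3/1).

1. join D+J (d=8, Q=-297) ⇒ DJ; edges |D|=-9/8, |J|=73/8
  updated: d(B,DJ)=45, d(DJ,L)=21, d(DJ,V)=87/2, d(DJ,W)=31
2. join DJ+W (d=31, Q=-375/2) ⇒ DJW; edges |DJ|=187/12, |W|=185/12
  updated: d(B,DJW)=51/2, d(DJW,L)=2, d(DJW,V)=141/4
3. join B+V (d=24, Q=-327/4) ⇒ BV; edges |B|=117/16, |V|=267/16
  updated: d(BV,DJW)=147/8, d(BV,L)=-3/2
4. join BV+DJW (d=147/8, Q=-151/8) ⇒ BDJVW; edges |BV|=119/16, |DJW|=175/16
  updated: d(BDJVW,L)=-143/16
5. join BDJVW+L (d=-143/16) ⇒ BDJLVW; edges |BDJVW|=-143/32, |L|=-143/32
final tree: (((B:117/16,V:267/16):119/16,((D:-9/8,J:73/8):187/12,W:185/12):175/16):-143/32,L:-143/32)
total length: 1159/16

119/16,175/16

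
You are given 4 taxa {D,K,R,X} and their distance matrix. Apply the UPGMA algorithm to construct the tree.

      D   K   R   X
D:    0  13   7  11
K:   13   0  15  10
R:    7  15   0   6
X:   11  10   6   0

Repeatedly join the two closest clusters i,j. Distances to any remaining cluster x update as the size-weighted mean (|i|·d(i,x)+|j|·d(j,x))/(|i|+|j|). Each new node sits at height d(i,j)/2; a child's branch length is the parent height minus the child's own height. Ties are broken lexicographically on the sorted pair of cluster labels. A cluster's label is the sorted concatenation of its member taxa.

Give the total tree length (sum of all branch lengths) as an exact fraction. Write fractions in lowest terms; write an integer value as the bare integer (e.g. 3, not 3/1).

iteration 1: select R,X (d=6); attach at lengths (3, 3); label the merged cluster RX
  updated: d(D,RX)=9, d(K,RX)=25/2
iteration 2: select D,RX (d=9); attach at lengths (9/2, 3/2); label the merged cluster DRX
  updated: d(DRX,K)=38/3
iteration 3: select DRX,K (d=38/3); attach at lengths (11/6, 19/3); label the merged cluster DKRX
final tree: ((D:9/2,(R:3,X:3):3/2):11/6,K:19/3)
total length: 121/6

121/6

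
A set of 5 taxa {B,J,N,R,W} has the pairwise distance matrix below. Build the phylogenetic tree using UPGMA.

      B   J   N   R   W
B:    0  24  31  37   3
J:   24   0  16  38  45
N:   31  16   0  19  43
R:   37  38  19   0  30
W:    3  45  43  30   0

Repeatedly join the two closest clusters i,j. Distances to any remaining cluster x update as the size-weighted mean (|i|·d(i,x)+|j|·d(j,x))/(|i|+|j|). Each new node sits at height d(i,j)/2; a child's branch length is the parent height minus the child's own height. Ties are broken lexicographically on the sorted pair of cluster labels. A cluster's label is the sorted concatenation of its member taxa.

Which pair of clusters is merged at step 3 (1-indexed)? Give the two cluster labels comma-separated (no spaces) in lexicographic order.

JN,R

step 1: merge (B,W) at d=3; branch lengths B→3/2, W→3/2; new cluster BW
  updated: d(BW,J)=69/2, d(BW,N)=37, d(BW,R)=67/2
step 2: merge (J,N) at d=16; branch lengths J→8, N→8; new cluster JN
  updated: d(BW,JN)=143/4, d(JN,R)=57/2
step 3: merge (JN,R) at d=57/2; branch lengths JN→25/4, R→57/4; new cluster JNR
  updated: d(BW,JNR)=35
step 4: merge (BW,JNR) at d=35; branch lengths BW→16, JNR→13/4; new cluster BJNRW
final tree: ((B:3/2,W:3/2):16,((J:8,N:8):25/4,R:57/4):13/4)
total length: 235/4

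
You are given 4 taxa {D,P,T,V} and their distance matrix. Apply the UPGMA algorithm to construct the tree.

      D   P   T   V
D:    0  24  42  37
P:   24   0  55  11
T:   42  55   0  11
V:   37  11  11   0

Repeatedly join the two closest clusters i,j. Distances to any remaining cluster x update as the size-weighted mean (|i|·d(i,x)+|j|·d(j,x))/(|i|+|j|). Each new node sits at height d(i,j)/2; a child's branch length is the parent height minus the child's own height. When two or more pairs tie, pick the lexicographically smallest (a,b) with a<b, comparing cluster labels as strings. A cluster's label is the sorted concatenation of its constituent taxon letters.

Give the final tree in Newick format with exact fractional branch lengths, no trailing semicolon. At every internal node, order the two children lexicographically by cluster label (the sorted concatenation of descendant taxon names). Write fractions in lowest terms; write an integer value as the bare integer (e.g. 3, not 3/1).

((D:61/4,(P:11/2,V:11/2):39/4):11/4,T:18)

step 1: merge (P,V) at d=11; branch lengths P→11/2, V→11/2; new cluster PV
  updated: d(D,PV)=61/2, d(PV,T)=33
step 2: merge (D,PV) at d=61/2; branch lengths D→61/4, PV→39/4; new cluster DPV
  updated: d(DPV,T)=36
step 3: merge (DPV,T) at d=36; branch lengths DPV→11/4, T→18; new cluster DPTV
final tree: ((D:61/4,(P:11/2,V:11/2):39/4):11/4,T:18)
total length: 227/4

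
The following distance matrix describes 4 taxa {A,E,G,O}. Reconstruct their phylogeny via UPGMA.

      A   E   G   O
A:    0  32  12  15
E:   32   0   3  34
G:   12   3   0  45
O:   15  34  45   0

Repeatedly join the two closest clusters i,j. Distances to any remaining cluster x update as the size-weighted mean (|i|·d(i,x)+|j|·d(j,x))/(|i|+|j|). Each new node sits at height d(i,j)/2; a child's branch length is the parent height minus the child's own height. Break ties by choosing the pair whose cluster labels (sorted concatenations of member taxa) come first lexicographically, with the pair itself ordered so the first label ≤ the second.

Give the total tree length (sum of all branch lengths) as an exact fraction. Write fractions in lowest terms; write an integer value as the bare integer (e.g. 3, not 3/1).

step 1: merge (E,G) at d=3; branch lengths E→3/2, G→3/2; new cluster EG
  updated: d(A,EG)=22, d(EG,O)=79/2
step 2: merge (A,O) at d=15; branch lengths A→15/2, O→15/2; new cluster AO
  updated: d(AO,EG)=123/4
step 3: merge (AO,EG) at d=123/4; branch lengths AO→63/8, EG→111/8; new cluster AEGO
final tree: ((A:15/2,O:15/2):63/8,(E:3/2,G:3/2):111/8)
total length: 159/4

159/4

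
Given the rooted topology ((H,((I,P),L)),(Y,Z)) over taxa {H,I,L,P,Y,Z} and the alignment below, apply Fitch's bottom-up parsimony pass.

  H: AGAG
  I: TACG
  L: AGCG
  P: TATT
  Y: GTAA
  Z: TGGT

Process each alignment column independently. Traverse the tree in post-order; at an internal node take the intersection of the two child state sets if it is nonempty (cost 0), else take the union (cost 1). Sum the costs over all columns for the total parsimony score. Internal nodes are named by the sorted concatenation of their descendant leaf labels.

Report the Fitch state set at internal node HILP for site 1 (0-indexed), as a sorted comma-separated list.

G

[col 0] IP: children I:{T}, P:{T} ∩→ {T}; cost 0
[col 0] ILP: children IP:{T}, L:{A} ∪→ {A,T}; cost 1
[col 0] HILP: children H:{A}, ILP:{A,T} ∩→ {A}; cost 0
[col 0] YZ: children Y:{G}, Z:{T} ∪→ {G,T}; cost 1
[col 0] HILPYZ: children HILP:{A}, YZ:{G,T} ∪→ {A,G,T}; cost 1
[col 1] IP: children I:{A}, P:{A} ∩→ {A}; cost 0
[col 1] ILP: children IP:{A}, L:{G} ∪→ {A,G}; cost 1
[col 1] HILP: children H:{G}, ILP:{A,G} ∩→ {G}; cost 0
[col 1] YZ: children Y:{T}, Z:{G} ∪→ {G,T}; cost 1
[col 1] HILPYZ: children HILP:{G}, YZ:{G,T} ∩→ {G}; cost 0
[col 2] IP: children I:{C}, P:{T} ∪→ {C,T}; cost 1
[col 2] ILP: children IP:{C,T}, L:{C} ∩→ {C}; cost 0
[col 2] HILP: children H:{A}, ILP:{C} ∪→ {A,C}; cost 1
[col 2] YZ: children Y:{A}, Z:{G} ∪→ {A,G}; cost 1
[col 2] HILPYZ: children HILP:{A,C}, YZ:{A,G} ∩→ {A}; cost 0
[col 3] IP: children I:{G}, P:{T} ∪→ {G,T}; cost 1
[col 3] ILP: children IP:{G,T}, L:{G} ∩→ {G}; cost 0
[col 3] HILP: children H:{G}, ILP:{G} ∩→ {G}; cost 0
[col 3] YZ: children Y:{A}, Z:{T} ∪→ {A,T}; cost 1
[col 3] HILPYZ: children HILP:{G}, YZ:{A,T} ∪→ {A,G,T}; cost 1
per-site changes: [3, 2, 3, 3]; total = 11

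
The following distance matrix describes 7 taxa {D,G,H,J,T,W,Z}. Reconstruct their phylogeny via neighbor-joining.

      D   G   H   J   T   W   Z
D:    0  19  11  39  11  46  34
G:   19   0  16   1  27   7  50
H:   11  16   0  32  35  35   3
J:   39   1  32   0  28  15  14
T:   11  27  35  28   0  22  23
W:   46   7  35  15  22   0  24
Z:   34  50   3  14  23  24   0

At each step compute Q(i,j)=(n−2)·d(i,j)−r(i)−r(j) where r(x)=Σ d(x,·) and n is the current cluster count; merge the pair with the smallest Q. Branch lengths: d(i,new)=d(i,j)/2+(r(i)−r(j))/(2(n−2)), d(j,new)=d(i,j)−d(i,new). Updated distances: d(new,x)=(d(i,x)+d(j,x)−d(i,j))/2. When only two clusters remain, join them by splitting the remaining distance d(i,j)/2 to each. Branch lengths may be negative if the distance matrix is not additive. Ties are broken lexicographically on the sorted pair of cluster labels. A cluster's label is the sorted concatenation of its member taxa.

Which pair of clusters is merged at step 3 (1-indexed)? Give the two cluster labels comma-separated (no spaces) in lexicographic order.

step 1: merge (H,Z) at d=3, Q=-265; branch lengths H→-1/10, Z→31/10; new cluster HZ
  updated: d(D,HZ)=21, d(G,HZ)=63/2, d(HZ,J)=43/2, d(HZ,T)=55/2, d(HZ,W)=28
step 2: merge (D,T) at d=11, Q=-415/2; branch lengths D→129/16, T→47/16; new cluster DT
  updated: d(DT,G)=35/2, d(DT,HZ)=75/4, d(DT,J)=28, d(DT,W)=57/2
step 3: merge (DT,HZ) at d=75/4, Q=-545/4; branch lengths DT→197/24, HZ→253/24; new cluster DHTZ
  updated: d(DHTZ,G)=121/8, d(DHTZ,J)=123/8, d(DHTZ,W)=151/8
step 4: merge (DHTZ,W) at d=151/8, Q=-105/2; branch lengths DHTZ→185/16, W→117/16; new cluster DHTWZ
  updated: d(DHTWZ,G)=13/8, d(DHTWZ,J)=23/4
step 5: merge (DHTWZ,G) at d=13/8, Q=-67/8; branch lengths DHTWZ→51/16, G→-25/16; new cluster DGHTWZ
  updated: d(DGHTWZ,J)=41/16
step 6: merge (DGHTWZ,J) at d=41/16; branch lengths DGHTWZ→41/32, J→41/32; new cluster DGHJTWZ
final tree: (((((D:129/16,T:47/16):197/24,(H:-1/10,Z:31/10):253/24):185/16,W:117/16):51/16,G:-25/16):41/32,J:41/32)
total length: 893/16

DT,HZ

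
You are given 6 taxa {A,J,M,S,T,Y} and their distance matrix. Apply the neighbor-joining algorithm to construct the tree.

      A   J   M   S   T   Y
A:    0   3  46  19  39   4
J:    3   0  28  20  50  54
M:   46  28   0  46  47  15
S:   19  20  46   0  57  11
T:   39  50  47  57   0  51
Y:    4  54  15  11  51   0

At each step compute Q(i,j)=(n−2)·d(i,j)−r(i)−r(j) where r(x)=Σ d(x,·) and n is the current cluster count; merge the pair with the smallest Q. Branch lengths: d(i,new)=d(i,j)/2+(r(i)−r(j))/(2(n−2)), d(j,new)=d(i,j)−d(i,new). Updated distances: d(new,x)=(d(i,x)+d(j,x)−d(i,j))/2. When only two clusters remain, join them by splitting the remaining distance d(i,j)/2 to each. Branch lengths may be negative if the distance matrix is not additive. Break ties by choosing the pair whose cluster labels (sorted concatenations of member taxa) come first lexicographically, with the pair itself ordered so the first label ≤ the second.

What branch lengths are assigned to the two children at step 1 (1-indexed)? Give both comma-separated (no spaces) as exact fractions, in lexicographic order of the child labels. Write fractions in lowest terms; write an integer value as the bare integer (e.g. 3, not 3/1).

107/8,13/8

step 1: merge (M,Y) at d=15, Q=-257; branch lengths M→107/8, Y→13/8; new cluster MY
  updated: d(A,MY)=35/2, d(J,MY)=67/2, d(MY,S)=21, d(MY,T)=83/2
step 2: merge (MY,T) at d=83/2, Q=-353/2; branch lengths MY→101/12, T→397/12; new cluster MTY
  updated: d(A,MTY)=15/2, d(J,MTY)=21, d(MTY,S)=73/4
step 3: merge (A,J) at d=3, Q=-135/2; branch lengths A→-17/8, J→41/8; new cluster AJ
  updated: d(AJ,MTY)=51/4, d(AJ,S)=18
step 4: merge (AJ,MTY) at d=51/4, Q=-49; branch lengths AJ→25/4, MTY→13/2; new cluster AJMTY
  updated: d(AJMTY,S)=47/4
step 5: merge (AJMTY,S) at d=47/4; branch lengths AJMTY→47/8, S→47/8; new cluster AJMSTY
final tree: (((A:-17/8,J:41/8):25/4,((M:107/8,Y:13/8):101/12,T:397/12):13/2):47/8,S:47/8)
total length: 84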